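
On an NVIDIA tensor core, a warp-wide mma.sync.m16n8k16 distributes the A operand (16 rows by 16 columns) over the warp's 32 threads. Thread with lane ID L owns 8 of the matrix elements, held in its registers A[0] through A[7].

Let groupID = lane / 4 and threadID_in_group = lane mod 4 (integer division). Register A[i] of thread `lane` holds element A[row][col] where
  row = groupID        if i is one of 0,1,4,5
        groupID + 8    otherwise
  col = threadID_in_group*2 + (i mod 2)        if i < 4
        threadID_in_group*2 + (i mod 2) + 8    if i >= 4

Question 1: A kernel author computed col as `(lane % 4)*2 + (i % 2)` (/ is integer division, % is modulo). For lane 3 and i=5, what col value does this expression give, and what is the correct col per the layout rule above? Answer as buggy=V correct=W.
`(lane % 4)*2 + (i % 2)`[3,5]→7
lane 3: G=0 (3/4), T=3 (3%4)
i=5: r=0+0=0, c=3*2+1+8=15
col: 7 vs 15

buggy=7 correct=15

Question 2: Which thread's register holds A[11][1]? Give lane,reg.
r=11→G=3,rhi=1  c=1→chi=0,T=0,p=1
L=3*4+0=12  i=0*4+1*2+1=3

12,3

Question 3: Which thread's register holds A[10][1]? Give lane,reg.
r:10=>grp=2,rB=1  c:1=>cB=0,tig=0,lo=1
L=2*4+0=8  i=0*4+1*2+1=3

8,3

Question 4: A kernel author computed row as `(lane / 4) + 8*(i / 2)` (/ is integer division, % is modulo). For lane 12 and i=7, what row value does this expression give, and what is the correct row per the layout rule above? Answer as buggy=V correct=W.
buggy=27 correct=11

`(lane / 4) + 8*(i / 2)`[12,7]->27
12: gid=3,tid=0
[7] (3+8,0*2+1+8) = (11,9)
row: 27 vs 11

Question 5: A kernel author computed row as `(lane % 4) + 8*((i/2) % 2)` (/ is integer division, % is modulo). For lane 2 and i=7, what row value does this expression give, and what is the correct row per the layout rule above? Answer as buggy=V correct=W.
`(lane % 4) + 8*((i/2) % 2)`[2,7]->10
2: gid=0,tid=2
[7] (0+8,2*2+1+8) = (8,13)
row: 10 vs 8

buggy=10 correct=8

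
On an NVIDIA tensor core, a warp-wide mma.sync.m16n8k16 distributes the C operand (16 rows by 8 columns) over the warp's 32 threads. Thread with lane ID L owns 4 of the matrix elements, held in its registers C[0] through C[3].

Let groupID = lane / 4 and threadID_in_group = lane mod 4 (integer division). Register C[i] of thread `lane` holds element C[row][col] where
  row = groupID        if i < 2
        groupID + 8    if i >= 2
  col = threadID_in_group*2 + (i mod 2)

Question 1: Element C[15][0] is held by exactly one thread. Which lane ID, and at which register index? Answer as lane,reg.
28,2

r=15⇒gr=7,Rb=1  c=0⇒th=0,odd=0
L=7*4+0=28  i=1*2+0=2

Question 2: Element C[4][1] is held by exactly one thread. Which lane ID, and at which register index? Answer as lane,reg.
16,1

r:4=>grp=4,rB=0  c:1=>tig=0,lo=1
L=4*4+0=16  i=0*2+1=1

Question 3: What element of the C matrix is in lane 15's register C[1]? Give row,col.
3,7

15: G=3,T=3
[1] (3+0,3*2+1) = (3,7)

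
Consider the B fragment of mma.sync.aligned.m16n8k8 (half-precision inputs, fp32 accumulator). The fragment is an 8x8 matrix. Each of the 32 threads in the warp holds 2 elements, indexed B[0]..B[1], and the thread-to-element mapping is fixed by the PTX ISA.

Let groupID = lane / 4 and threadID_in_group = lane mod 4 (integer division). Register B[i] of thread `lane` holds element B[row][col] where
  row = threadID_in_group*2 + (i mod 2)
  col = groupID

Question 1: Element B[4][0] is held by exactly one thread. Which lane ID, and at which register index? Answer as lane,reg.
2,0

c: 0->gid=0  r: 4->tid=2,i&1=0
L=0*4+2=2  i=0=0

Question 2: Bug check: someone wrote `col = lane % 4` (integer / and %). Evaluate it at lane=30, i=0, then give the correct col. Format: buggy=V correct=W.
`lane % 4`[30,0]⇒2
lane 30: gr=7 (30/4), th=2 (30%4)
i=0: r=2*2+0=4, c=gr=7
col: 2 vs 7

buggy=2 correct=7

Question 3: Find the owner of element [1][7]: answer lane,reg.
c=7→G=7  r=1→T=0,p=1
L=7*4+0=28  i=1=1

28,1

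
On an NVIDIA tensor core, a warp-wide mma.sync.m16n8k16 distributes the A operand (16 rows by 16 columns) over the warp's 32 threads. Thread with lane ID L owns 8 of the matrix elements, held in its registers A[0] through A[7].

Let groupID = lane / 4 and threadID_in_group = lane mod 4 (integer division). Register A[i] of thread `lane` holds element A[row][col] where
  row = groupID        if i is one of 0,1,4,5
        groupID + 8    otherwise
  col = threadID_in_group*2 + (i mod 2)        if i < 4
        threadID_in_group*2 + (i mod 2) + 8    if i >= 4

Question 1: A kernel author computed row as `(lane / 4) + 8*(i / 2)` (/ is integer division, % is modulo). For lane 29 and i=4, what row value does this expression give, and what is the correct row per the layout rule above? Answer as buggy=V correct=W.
`(lane / 4) + 8*(i / 2)`[29,4]→23
L=29→G=29>>2=7, T=29&3=1
[4]→row 7+0=7  col 1·2+0+8=10
row: 23 vs 7

buggy=23 correct=7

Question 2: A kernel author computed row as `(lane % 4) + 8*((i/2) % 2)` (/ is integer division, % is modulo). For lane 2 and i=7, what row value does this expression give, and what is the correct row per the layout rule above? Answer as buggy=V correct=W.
`(lane % 4) + 8*((i/2) % 2)`[2,7]->10
lane 2: gid=0 (2/4), tid=2 (2%4)
i=7: r=0+8=8, c=2*2+1+8=13
row: 10 vs 8

buggy=10 correct=8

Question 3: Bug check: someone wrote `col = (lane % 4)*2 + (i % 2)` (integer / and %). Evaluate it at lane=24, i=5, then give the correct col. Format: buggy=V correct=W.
`(lane % 4)*2 + (i % 2)`[24,5]=>1
L=24=>grp=24>>2=6, tig=24&3=0
[5]=>row 6+0=6  col 0·2+1+8=9
col: 1 vs 9

buggy=1 correct=9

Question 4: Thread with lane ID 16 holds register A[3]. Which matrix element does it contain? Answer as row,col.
lane 16->16/4=4, 16 mod 4=0
i=3  r:4+8->12  c:2·0+1+0->1

12,1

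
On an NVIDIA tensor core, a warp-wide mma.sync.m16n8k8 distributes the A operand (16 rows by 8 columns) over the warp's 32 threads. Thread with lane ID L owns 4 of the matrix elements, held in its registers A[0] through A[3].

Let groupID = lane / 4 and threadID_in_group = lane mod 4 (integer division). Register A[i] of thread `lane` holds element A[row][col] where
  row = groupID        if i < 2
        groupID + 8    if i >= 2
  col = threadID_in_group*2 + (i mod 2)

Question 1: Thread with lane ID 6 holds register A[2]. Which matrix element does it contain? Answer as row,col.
9,4

6: g=1,t=2
[2] (1+8,2*2+0) = (9,4)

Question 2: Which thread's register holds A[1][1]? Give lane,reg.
r=1->g=1,rb=0  c=1->t=0,b0=1
L=1*4+0=4  i=0*2+1=1

4,1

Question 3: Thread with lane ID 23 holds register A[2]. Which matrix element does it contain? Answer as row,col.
lane 23->23/4=5, 23 mod 4=3
i=2  r:5+8->13  c:2·3+0->6

13,6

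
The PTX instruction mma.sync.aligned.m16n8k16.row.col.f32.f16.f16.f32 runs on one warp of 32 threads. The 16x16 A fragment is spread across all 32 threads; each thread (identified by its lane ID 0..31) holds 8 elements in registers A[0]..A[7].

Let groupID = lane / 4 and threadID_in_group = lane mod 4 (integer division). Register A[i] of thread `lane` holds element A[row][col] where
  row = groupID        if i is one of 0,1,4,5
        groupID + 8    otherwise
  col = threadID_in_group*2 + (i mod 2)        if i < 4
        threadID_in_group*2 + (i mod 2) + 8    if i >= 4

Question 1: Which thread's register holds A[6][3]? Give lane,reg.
25,1

r:6=>grp=6,rB=0  c:3=>cB=0,tig=1,lo=1
L=6*4+1=25  i=0*4+0*2+1=1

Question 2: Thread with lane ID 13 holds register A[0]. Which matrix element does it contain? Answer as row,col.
3,2

L=13=>grp=13>>2=3, tig=13&3=1
[0]=>row 3+0=3  col 1·2+0+0=2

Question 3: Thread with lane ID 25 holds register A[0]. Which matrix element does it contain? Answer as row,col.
lane 25->25/4=6, 25 mod 4=1
i=0  r:6+0->6  c:2·1+0+0->2

6,2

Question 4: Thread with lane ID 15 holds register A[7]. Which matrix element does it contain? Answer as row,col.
15: gid=3,tid=3
[7] (3+8,3*2+1+8) = (11,15)

11,15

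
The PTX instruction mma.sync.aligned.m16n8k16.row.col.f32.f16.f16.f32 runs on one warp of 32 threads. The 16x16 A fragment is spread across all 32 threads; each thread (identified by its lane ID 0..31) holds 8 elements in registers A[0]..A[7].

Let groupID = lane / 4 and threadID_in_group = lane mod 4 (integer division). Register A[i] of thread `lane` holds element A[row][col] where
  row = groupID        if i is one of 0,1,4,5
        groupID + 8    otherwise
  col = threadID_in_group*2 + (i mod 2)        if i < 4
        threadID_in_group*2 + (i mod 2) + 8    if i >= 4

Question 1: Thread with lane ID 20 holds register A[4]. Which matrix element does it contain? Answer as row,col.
lane 20: grp=5 (20/4), tig=0 (20%4)
i=4: r=5+0=5, c=0*2+0+8=8

5,8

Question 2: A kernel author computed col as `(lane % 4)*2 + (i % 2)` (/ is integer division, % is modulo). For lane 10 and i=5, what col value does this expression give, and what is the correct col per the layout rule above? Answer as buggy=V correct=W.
buggy=5 correct=13

`(lane % 4)*2 + (i % 2)`[10,5]->5
lane 10->10/4=2, 10 mod 4=2
i=5  r:2+0->2  c:2·2+1+8->13
col: 5 vs 13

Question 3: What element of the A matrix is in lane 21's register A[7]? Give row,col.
13,11

21: G=5,T=1
[7] (5+8,1*2+1+8) = (13,11)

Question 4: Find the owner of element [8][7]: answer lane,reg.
r=8->g=0,rb=1  c=7->cb=0,t=3,b0=1
L=0*4+3=3  i=0*4+1*2+1=3

3,3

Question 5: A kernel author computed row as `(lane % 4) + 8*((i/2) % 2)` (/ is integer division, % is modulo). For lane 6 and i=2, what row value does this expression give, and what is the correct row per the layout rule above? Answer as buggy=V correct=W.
buggy=10 correct=9

`(lane % 4) + 8*((i/2) % 2)`[6,2]=>10
6: grp=1,tig=2
[2] (1+8,2*2+0+0) = (9,4)
row: 10 vs 9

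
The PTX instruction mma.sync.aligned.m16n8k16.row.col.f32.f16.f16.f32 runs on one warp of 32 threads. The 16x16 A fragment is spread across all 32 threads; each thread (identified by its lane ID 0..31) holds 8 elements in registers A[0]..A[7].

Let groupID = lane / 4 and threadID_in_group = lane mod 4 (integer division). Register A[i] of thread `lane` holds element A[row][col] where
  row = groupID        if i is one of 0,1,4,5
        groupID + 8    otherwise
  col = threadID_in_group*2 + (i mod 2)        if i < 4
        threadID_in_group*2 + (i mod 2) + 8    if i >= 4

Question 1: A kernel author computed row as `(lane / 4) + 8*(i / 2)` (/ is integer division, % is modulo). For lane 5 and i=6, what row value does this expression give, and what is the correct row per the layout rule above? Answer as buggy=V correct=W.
buggy=25 correct=9

`(lane / 4) + 8*(i / 2)`[5,6]=>25
lane 5=>5/4=1, 5 mod 4=1
i=6  r:1+8=>9  c:2·1+0+8=>10
row: 25 vs 9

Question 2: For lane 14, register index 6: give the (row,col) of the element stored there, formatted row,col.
lane 14: G=3 (14/4), T=2 (14%4)
i=6: r=3+8=11, c=2*2+0+8=12

11,12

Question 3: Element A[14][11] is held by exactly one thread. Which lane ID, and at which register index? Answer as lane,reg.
25,7

r:14=>grp=6,rB=1  c:11=>cB=1,tig=1,lo=1
L=6*4+1=25  i=1*4+1*2+1=7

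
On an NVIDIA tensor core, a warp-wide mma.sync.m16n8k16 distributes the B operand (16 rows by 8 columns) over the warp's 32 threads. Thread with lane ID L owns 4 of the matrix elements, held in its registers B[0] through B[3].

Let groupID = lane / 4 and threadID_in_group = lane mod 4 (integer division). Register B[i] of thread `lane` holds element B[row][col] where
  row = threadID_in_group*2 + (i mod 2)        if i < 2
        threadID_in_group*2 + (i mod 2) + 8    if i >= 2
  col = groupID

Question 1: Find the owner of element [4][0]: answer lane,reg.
2,0

c=0->g=0  r=4->rb=0,t=2,b0=0
L=0*4+2=2  i=0*2+0=0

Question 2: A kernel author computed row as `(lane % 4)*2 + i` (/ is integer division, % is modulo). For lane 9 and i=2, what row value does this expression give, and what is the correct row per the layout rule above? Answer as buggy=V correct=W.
`(lane % 4)*2 + i`[9,2]=>4
9: grp=2,tig=1
[2] (1*2+0+8,2) = (10,2)
row: 4 vs 10

buggy=4 correct=10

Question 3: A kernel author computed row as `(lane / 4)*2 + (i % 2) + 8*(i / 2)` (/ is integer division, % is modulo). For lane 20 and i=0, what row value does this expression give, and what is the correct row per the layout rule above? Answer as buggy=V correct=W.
`(lane / 4)*2 + (i % 2) + 8*(i / 2)`[20,0]→10
20: G=5,T=0
[0] (0*2+0+0,5) = (0,5)
row: 10 vs 0

buggy=10 correct=0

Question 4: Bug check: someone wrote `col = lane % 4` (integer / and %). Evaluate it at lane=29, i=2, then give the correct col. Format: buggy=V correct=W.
`lane % 4`[29,2]⇒1
29: gr=7,th=1
[2] (1*2+0+8,7) = (10,7)
col: 1 vs 7

buggy=1 correct=7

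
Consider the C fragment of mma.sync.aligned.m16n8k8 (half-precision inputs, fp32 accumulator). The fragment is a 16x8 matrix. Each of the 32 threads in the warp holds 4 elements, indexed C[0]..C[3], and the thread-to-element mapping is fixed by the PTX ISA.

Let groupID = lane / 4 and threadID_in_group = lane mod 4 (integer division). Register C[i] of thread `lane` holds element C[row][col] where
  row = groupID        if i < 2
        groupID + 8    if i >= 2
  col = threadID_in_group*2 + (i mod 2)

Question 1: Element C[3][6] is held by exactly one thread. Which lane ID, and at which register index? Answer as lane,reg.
r=3⇒gr=3,Rb=0  c=6⇒th=3,odd=0
L=3*4+3=15  i=0*2+0=0

15,0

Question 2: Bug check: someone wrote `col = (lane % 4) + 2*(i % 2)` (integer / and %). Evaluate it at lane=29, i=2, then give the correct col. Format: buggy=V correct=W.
buggy=1 correct=2

`(lane % 4) + 2*(i % 2)`[29,2]->1
lane 29->29/4=7, 29 mod 4=1
i=2  r:7+8->15  c:2·1+0->2
col: 1 vs 2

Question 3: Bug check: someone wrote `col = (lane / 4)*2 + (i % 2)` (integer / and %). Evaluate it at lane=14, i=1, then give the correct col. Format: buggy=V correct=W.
buggy=7 correct=5

`(lane / 4)*2 + (i % 2)`[14,1]⇒7
lane 14: gr=3 (14/4), th=2 (14%4)
i=1: r=3+0=3, c=2*2+1=5
col: 7 vs 5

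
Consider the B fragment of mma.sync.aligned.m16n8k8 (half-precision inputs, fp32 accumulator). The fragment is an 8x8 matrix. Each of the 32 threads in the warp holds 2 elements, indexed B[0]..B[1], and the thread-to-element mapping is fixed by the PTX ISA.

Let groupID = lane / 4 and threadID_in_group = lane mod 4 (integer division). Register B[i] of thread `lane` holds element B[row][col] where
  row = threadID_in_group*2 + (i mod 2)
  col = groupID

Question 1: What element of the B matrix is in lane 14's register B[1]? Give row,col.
5,3

14: grp=3,tig=2
[1] (2*2+1,3) = (5,3)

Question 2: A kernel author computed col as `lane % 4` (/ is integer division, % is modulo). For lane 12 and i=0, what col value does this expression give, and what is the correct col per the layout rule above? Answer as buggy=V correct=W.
`lane % 4`[12,0]->0
12: g=3,t=0
[0] (0*2+0,3) = (0,3)
col: 0 vs 3

buggy=0 correct=3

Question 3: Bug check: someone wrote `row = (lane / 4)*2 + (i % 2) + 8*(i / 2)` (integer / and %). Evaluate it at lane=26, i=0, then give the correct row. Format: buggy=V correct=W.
buggy=12 correct=4

`(lane / 4)*2 + (i % 2) + 8*(i / 2)`[26,0]->12
lane 26: gid=6 (26/4), tid=2 (26%4)
i=0: r=2*2+0=4, c=gid=6
row: 12 vs 4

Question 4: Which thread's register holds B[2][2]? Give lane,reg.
c: 2->gid=2  r: 2->tid=1,i&1=0
L=2*4+1=9  i=0=0

9,0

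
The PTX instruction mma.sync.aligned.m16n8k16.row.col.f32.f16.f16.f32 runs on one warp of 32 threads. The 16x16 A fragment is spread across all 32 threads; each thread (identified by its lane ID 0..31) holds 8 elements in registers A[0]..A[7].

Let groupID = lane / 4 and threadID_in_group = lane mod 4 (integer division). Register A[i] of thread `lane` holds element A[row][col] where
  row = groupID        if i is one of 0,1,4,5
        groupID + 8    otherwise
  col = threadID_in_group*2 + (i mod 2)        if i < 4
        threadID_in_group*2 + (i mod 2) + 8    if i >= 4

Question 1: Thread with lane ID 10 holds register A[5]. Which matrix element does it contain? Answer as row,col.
10: gr=2,th=2
[5] (2+0,2*2+1+8) = (2,13)

2,13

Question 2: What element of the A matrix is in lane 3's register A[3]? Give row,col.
8,7

L=3->g=3>>2=0, t=3&3=3
[3]->row 0+8=8  col 3·2+1+0=7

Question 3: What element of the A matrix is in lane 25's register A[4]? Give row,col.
25: g=6,t=1
[4] (6+0,1*2+0+8) = (6,10)

6,10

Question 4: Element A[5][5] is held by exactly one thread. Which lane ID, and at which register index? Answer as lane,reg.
22,1

r: 5->gid=5,r8=0  c: 5->c8=0,tid=2,i&1=1
L=5*4+2=22  i=0*4+0*2+1=1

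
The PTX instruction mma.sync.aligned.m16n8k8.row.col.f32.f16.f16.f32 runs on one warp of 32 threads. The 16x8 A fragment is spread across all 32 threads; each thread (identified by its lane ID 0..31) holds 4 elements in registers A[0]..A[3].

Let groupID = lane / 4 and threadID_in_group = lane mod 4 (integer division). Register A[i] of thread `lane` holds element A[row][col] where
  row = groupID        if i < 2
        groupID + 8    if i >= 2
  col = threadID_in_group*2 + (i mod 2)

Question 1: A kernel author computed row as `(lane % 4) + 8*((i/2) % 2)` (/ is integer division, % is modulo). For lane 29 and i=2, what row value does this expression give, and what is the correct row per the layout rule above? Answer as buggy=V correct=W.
`(lane % 4) + 8*((i/2) % 2)`[29,2]→9
lane 29: G=7 (29/4), T=1 (29%4)
i=2: r=7+8=15, c=1*2+0=2
row: 9 vs 15

buggy=9 correct=15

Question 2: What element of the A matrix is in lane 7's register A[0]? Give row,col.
7: gid=1,tid=3
[0] (1+0,3*2+0) = (1,6)

1,6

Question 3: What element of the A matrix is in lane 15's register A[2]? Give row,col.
11,6

lane 15=>15/4=3, 15 mod 4=3
i=2  r:3+8=>11  c:2·3+0=>6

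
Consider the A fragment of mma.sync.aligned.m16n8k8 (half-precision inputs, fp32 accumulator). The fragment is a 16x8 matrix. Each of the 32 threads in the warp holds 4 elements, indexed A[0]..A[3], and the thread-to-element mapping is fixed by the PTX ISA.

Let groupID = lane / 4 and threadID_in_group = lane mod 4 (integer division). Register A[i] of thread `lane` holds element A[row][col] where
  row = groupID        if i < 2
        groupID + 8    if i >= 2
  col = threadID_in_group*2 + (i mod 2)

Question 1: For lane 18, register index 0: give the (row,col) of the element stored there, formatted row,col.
lane 18→18/4=4, 18 mod 4=2
i=0  r:4+0→4  c:2·2+0→4

4,4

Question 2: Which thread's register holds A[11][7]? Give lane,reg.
15,3

r=11⇒gr=3,Rb=1  c=7⇒th=3,odd=1
L=3*4+3=15  i=1*2+1=3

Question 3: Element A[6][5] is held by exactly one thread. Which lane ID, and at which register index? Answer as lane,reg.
r=6->g=6,rb=0  c=5->t=2,b0=1
L=6*4+2=26  i=0*2+1=1

26,1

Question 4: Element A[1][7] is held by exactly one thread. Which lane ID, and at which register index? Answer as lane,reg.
r=1->g=1,rb=0  c=7->t=3,b0=1
L=1*4+3=7  i=0*2+1=1

7,1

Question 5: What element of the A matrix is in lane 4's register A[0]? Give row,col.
1,0

lane 4: gr=1 (4/4), th=0 (4%4)
i=0: r=1+0=1, c=0*2+0=0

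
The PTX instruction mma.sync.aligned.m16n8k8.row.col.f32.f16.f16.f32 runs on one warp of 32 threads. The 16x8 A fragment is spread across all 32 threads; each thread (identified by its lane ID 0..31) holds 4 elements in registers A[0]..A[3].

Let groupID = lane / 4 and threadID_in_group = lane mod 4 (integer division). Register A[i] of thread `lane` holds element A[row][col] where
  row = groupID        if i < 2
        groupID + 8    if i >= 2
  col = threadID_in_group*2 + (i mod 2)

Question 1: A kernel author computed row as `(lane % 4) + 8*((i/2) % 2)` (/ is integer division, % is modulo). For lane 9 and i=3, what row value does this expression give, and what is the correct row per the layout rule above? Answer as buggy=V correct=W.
buggy=9 correct=10

`(lane % 4) + 8*((i/2) % 2)`[9,3]->9
lane 9: g=2 (9/4), t=1 (9%4)
i=3: r=2+8=10, c=1*2+1=3
row: 9 vs 10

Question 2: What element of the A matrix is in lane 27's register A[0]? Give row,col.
L=27⇒gr=27>>2=6, th=27&3=3
[0]⇒row 6+0=6  col 3·2+0=6

6,6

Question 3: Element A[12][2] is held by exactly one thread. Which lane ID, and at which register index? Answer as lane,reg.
r=12->g=4,rb=1  c=2->t=1,b0=0
L=4*4+1=17  i=1*2+0=2

17,2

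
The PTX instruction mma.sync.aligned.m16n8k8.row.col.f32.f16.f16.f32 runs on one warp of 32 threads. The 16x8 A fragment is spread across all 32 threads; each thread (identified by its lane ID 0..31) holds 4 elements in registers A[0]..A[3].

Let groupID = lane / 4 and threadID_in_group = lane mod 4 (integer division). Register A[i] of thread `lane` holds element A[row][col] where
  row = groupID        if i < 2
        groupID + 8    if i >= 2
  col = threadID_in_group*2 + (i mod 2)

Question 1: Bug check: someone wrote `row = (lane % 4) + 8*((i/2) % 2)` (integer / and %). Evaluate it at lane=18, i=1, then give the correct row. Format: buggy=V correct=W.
`(lane % 4) + 8*((i/2) % 2)`[18,1]->2
lane 18: gid=4 (18/4), tid=2 (18%4)
i=1: r=4+0=4, c=2*2+1=5
row: 2 vs 4

buggy=2 correct=4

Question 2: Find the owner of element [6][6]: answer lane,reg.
27,0

r=6->g=6,rb=0  c=6->t=3,b0=0
L=6*4+3=27  i=0*2+0=0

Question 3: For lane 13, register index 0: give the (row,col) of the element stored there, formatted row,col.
L=13⇒gr=13>>2=3, th=13&3=1
[0]⇒row 3+0=3  col 1·2+0=2

3,2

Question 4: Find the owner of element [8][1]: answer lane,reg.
r=8->g=0,rb=1  c=1->t=0,b0=1
L=0*4+0=0  i=1*2+1=3

0,3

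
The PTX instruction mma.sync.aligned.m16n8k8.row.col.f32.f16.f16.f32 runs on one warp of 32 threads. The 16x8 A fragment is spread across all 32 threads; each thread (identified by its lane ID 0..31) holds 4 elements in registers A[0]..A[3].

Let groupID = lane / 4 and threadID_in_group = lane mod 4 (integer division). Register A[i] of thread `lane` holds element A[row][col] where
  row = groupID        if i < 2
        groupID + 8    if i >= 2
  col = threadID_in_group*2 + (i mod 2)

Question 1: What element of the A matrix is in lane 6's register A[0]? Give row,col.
1,4

6: g=1,t=2
[0] (1+0,2*2+0) = (1,4)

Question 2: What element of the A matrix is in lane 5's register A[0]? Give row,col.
5: gr=1,th=1
[0] (1+0,1*2+0) = (1,2)

1,2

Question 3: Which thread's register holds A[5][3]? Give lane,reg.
21,1

r:5=>grp=5,rB=0  c:3=>tig=1,lo=1
L=5*4+1=21  i=0*2+1=1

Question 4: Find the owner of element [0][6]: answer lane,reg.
r=0⇒gr=0,Rb=0  c=6⇒th=3,odd=0
L=0*4+3=3  i=0*2+0=0

3,0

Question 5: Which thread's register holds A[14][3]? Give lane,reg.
r: 14->gid=6,r8=1  c: 3->tid=1,i&1=1
L=6*4+1=25  i=1*2+1=3

25,3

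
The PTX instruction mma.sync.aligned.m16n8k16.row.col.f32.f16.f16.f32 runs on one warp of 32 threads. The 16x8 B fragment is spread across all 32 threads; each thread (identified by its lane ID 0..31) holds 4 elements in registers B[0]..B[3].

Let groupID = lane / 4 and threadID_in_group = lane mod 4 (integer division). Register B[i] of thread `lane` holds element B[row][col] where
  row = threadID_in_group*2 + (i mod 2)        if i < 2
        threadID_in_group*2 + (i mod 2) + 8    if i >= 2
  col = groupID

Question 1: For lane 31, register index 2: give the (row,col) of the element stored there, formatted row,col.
31: grp=7,tig=3
[2] (3*2+0+8,7) = (14,7)

14,7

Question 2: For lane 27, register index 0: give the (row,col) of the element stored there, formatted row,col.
6,6

27: gr=6,th=3
[0] (3*2+0+0,6) = (6,6)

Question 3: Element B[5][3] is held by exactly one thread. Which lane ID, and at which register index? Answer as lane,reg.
14,1

c=3→G=3  r=5→rhi=0,T=2,p=1
L=3*4+2=14  i=0*2+1=1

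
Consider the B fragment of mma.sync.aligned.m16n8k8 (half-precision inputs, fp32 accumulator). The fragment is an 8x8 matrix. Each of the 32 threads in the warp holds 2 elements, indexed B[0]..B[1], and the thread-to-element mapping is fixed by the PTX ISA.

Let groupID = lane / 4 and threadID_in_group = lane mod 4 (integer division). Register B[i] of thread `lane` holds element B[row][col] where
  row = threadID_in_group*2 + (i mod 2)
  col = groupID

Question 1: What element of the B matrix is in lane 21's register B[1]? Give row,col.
3,5

21: gid=5,tid=1
[1] (1*2+1,5) = (3,5)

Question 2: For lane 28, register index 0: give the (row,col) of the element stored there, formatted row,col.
0,7

L=28->g=28>>2=7, t=28&3=0
[0]->row 0·2+0=0  col g=7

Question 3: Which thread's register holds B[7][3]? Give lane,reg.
15,1

c:3=>grp=3  r:7=>tig=3,lo=1
L=3*4+3=15  i=1=1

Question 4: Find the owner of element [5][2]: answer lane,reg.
10,1

c:2=>grp=2  r:5=>tig=2,lo=1
L=2*4+2=10  i=1=1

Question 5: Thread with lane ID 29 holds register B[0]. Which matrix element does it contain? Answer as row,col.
lane 29=>29/4=7, 29 mod 4=1
i=0  r:2·1+0=>2  c:7

2,7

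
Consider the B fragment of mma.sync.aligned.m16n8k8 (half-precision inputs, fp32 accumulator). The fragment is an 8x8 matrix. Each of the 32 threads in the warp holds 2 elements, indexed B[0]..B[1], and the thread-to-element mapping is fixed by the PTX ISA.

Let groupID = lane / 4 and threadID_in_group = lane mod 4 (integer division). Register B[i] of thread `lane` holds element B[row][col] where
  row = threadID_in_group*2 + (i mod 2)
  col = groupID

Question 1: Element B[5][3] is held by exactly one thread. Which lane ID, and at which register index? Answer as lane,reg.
c=3→G=3  r=5→T=2,p=1
L=3*4+2=14  i=1=1

14,1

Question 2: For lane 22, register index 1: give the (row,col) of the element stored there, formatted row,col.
5,5

lane 22→22/4=5, 22 mod 4=2
i=1  r:2·2+1→5  c:5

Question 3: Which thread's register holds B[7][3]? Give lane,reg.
c=3⇒gr=3  r=7⇒th=3,odd=1
L=3*4+3=15  i=1=1

15,1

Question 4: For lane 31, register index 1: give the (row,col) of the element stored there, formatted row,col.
7,7

lane 31->31/4=7, 31 mod 4=3
i=1  r:2·3+1->7  c:7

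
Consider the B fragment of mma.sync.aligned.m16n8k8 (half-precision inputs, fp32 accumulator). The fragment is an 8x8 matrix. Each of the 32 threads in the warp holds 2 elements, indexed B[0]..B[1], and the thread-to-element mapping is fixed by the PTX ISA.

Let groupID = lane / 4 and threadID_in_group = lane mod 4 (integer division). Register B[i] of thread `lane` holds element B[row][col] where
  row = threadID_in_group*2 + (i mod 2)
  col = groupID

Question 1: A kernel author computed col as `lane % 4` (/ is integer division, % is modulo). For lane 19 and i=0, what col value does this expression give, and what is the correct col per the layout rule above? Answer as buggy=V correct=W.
buggy=3 correct=4

`lane % 4`[19,0]⇒3
lane 19: gr=4 (19/4), th=3 (19%4)
i=0: r=3*2+0=6, c=gr=4
col: 3 vs 4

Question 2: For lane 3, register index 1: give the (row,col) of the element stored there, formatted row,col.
L=3->g=3>>2=0, t=3&3=3
[1]->row 3·2+1=7  col g=0

7,0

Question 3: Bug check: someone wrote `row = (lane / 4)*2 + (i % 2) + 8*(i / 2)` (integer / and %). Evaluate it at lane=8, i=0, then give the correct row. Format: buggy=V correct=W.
buggy=4 correct=0

`(lane / 4)*2 + (i % 2) + 8*(i / 2)`[8,0]=>4
lane 8: grp=2 (8/4), tig=0 (8%4)
i=0: r=0*2+0=0, c=grp=2
row: 4 vs 0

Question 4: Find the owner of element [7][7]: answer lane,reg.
c: 7->gid=7  r: 7->tid=3,i&1=1
L=7*4+3=31  i=1=1

31,1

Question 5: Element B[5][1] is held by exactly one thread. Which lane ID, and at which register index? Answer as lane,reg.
c=1⇒gr=1  r=5⇒th=2,odd=1
L=1*4+2=6  i=1=1

6,1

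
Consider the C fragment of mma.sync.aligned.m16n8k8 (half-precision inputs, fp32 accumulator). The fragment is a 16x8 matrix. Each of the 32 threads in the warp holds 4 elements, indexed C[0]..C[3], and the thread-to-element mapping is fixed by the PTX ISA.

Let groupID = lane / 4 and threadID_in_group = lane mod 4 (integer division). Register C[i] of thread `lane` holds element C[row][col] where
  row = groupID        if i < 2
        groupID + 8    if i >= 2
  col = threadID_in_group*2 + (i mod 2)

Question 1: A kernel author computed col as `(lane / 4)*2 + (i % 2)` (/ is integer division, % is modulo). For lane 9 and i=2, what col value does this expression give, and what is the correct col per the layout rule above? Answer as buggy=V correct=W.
buggy=4 correct=2

`(lane / 4)*2 + (i % 2)`[9,2]->4
lane 9: g=2 (9/4), t=1 (9%4)
i=2: r=2+8=10, c=1*2+0=2
col: 4 vs 2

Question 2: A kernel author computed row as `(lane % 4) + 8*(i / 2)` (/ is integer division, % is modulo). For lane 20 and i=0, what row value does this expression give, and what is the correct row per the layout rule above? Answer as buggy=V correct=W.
`(lane % 4) + 8*(i / 2)`[20,0]->0
lane 20: g=5 (20/4), t=0 (20%4)
i=0: r=5+0=5, c=0*2+0=0
row: 0 vs 5

buggy=0 correct=5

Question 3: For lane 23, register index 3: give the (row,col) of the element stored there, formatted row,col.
lane 23: grp=5 (23/4), tig=3 (23%4)
i=3: r=5+8=13, c=3*2+1=7

13,7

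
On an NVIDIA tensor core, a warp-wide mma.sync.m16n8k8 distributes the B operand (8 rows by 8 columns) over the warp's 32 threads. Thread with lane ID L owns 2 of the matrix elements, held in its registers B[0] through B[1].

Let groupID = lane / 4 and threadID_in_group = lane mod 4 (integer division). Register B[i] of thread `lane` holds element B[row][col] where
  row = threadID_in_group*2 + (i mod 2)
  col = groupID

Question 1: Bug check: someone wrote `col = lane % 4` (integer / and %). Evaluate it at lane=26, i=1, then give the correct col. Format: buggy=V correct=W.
`lane % 4`[26,1]=>2
26: grp=6,tig=2
[1] (2*2+1,6) = (5,6)
col: 2 vs 6

buggy=2 correct=6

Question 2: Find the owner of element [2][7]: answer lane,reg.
29,0

c:7=>grp=7  r:2=>tig=1,lo=0
L=7*4+1=29  i=0=0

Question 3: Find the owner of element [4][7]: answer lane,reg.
c=7->g=7  r=4->t=2,b0=0
L=7*4+2=30  i=0=0

30,0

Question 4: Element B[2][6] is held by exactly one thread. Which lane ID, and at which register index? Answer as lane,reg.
c=6->g=6  r=2->t=1,b0=0
L=6*4+1=25  i=0=0

25,0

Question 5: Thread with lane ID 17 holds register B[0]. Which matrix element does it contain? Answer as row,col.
L=17⇒gr=17>>2=4, th=17&3=1
[0]⇒row 1·2+0=2  col gr=4

2,4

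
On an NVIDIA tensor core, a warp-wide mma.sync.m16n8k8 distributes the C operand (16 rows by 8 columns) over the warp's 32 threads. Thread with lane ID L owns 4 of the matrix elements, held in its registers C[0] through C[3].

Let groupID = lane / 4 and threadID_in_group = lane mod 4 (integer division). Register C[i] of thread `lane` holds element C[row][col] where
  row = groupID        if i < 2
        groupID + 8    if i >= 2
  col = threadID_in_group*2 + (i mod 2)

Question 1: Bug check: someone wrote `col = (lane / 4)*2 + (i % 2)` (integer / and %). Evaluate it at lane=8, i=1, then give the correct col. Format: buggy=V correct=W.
`(lane / 4)*2 + (i % 2)`[8,1]→5
lane 8: G=2 (8/4), T=0 (8%4)
i=1: r=2+0=2, c=0*2+1=1
col: 5 vs 1

buggy=5 correct=1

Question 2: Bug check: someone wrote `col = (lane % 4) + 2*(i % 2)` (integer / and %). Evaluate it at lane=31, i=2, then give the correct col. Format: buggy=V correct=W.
buggy=3 correct=6

`(lane % 4) + 2*(i % 2)`[31,2]⇒3
lane 31⇒31/4=7, 31 mod 4=3
i=2  r:7+8⇒15  c:2·3+0⇒6
col: 3 vs 6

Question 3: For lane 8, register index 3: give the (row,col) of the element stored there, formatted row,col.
lane 8: g=2 (8/4), t=0 (8%4)
i=3: r=2+8=10, c=0*2+1=1

10,1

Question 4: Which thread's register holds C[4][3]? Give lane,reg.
r:4=>grp=4,rB=0  c:3=>tig=1,lo=1
L=4*4+1=17  i=0*2+1=1

17,1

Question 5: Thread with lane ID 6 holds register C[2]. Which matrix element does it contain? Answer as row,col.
6: gid=1,tid=2
[2] (1+8,2*2+0) = (9,4)

9,4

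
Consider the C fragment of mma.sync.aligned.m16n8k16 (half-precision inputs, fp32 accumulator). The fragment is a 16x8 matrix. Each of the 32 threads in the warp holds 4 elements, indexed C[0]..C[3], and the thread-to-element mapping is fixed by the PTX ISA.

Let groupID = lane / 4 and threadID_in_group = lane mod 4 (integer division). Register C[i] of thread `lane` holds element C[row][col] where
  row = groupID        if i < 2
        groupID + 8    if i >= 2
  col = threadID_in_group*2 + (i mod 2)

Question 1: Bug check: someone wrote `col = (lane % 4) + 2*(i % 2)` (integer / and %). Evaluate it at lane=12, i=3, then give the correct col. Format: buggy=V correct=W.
buggy=2 correct=1

`(lane % 4) + 2*(i % 2)`[12,3]->2
L=12->g=12>>2=3, t=12&3=0
[3]->row 3+8=11  col 0·2+1=1
col: 2 vs 1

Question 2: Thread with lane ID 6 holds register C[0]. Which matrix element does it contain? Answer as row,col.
1,4

lane 6: gr=1 (6/4), th=2 (6%4)
i=0: r=1+0=1, c=2*2+0=4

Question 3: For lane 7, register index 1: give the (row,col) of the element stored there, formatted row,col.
1,7

L=7→G=7>>2=1, T=7&3=3
[1]→row 1+0=1  col 3·2+1=7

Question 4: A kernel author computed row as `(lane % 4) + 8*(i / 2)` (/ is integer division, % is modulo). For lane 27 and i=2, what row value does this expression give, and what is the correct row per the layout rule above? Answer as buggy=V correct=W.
`(lane % 4) + 8*(i / 2)`[27,2]->11
lane 27->27/4=6, 27 mod 4=3
i=2  r:6+8->14  c:2·3+0->6
row: 11 vs 14

buggy=11 correct=14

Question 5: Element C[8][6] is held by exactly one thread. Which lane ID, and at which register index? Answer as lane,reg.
r=8->g=0,rb=1  c=6->t=3,b0=0
L=0*4+3=3  i=1*2+0=2

3,2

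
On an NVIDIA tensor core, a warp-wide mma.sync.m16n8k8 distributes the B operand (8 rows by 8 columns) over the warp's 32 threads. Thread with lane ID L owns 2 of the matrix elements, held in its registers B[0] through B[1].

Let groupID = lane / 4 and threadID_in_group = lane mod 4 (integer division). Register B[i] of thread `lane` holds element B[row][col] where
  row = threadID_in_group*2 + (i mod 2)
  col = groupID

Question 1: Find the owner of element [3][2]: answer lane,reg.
c: 2->gid=2  r: 3->tid=1,i&1=1
L=2*4+1=9  i=1=1

9,1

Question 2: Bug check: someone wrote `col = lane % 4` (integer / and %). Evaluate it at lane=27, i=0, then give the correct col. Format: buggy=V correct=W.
`lane % 4`[27,0]→3
lane 27→27/4=6, 27 mod 4=3
i=0  r:2·3+0→6  c:6
col: 3 vs 6

buggy=3 correct=6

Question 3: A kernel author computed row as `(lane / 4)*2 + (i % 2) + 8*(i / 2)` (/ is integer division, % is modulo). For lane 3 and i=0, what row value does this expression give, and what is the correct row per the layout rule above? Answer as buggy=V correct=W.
`(lane / 4)*2 + (i % 2) + 8*(i / 2)`[3,0]->0
lane 3->3/4=0, 3 mod 4=3
i=0  r:2·3+0->6  c:0
row: 0 vs 6

buggy=0 correct=6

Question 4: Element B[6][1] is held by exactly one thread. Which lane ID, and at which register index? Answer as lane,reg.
c=1→G=1  r=6→T=3,p=0
L=1*4+3=7  i=0=0

7,0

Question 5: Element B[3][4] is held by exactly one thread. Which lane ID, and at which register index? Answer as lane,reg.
17,1

c:4=>grp=4  r:3=>tig=1,lo=1
L=4*4+1=17  i=1=1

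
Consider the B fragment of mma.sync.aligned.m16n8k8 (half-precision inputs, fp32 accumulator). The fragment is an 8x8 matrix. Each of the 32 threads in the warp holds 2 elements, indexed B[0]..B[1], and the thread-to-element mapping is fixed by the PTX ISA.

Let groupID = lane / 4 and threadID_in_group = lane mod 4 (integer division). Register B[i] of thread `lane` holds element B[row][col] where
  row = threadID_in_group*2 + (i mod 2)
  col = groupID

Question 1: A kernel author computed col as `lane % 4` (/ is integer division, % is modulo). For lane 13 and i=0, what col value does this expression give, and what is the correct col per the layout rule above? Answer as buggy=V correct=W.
`lane % 4`[13,0]⇒1
lane 13: gr=3 (13/4), th=1 (13%4)
i=0: r=1*2+0=2, c=gr=3
col: 1 vs 3

buggy=1 correct=3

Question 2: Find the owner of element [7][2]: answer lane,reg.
c=2→G=2  r=7→T=3,p=1
L=2*4+3=11  i=1=1

11,1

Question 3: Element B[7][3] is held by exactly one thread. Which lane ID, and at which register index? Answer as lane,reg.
c: 3->gid=3  r: 7->tid=3,i&1=1
L=3*4+3=15  i=1=1

15,1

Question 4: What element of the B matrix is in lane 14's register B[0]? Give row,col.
lane 14: gid=3 (14/4), tid=2 (14%4)
i=0: r=2*2+0=4, c=gid=3

4,3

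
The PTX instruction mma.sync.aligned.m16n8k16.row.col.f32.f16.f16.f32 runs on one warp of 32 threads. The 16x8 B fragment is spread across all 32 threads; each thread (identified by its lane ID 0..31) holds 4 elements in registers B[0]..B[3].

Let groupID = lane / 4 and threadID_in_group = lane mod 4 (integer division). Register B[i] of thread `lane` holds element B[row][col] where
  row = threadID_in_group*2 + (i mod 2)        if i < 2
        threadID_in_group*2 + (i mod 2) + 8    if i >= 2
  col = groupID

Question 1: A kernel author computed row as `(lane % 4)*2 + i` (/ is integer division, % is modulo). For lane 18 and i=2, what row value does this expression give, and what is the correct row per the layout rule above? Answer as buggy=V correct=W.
`(lane % 4)*2 + i`[18,2]⇒6
L=18⇒gr=18>>2=4, th=18&3=2
[2]⇒row 2·2+0+8=12  col gr=4
row: 6 vs 12

buggy=6 correct=12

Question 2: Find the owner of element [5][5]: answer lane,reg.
c=5→G=5  r=5→rhi=0,T=2,p=1
L=5*4+2=22  i=0*2+1=1

22,1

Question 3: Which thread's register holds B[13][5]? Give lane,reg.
c=5->g=5  r=13->rb=1,t=2,b0=1
L=5*4+2=22  i=1*2+1=3

22,3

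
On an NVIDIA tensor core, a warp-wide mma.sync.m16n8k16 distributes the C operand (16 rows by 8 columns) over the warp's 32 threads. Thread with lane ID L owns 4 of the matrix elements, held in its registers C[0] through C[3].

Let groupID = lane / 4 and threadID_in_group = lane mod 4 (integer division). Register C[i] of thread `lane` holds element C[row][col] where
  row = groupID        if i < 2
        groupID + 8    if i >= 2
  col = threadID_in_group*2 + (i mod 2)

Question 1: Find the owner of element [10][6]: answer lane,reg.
11,2

r: 10->gid=2,r8=1  c: 6->tid=3,i&1=0
L=2*4+3=11  i=1*2+0=2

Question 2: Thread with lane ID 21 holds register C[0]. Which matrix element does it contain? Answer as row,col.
5,2

21: g=5,t=1
[0] (5+0,1*2+0) = (5,2)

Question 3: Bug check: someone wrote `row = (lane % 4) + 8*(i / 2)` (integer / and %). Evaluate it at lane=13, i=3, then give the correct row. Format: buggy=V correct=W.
buggy=9 correct=11

`(lane % 4) + 8*(i / 2)`[13,3]->9
L=13->gid=13>>2=3, tid=13&3=1
[3]->row 3+8=11  col 1·2+1=3
row: 9 vs 11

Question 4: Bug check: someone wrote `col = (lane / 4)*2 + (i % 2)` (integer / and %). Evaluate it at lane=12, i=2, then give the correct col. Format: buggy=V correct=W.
`(lane / 4)*2 + (i % 2)`[12,2]⇒6
12: gr=3,th=0
[2] (3+8,0*2+0) = (11,0)
col: 6 vs 0

buggy=6 correct=0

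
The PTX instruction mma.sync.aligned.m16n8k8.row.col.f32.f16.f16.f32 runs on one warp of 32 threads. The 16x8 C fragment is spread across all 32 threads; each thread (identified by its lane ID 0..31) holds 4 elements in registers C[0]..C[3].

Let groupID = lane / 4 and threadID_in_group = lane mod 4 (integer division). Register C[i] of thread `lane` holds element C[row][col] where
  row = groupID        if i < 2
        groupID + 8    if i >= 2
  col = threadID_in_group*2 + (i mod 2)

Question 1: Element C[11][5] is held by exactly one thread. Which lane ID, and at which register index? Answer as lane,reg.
14,3

r:11=>grp=3,rB=1  c:5=>tig=2,lo=1
L=3*4+2=14  i=1*2+1=3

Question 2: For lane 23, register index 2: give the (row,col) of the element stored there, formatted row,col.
L=23⇒gr=23>>2=5, th=23&3=3
[2]⇒row 5+8=13  col 3·2+0=6

13,6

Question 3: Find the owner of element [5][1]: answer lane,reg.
r=5⇒gr=5,Rb=0  c=1⇒th=0,odd=1
L=5*4+0=20  i=0*2+1=1

20,1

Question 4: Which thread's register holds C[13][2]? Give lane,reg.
r:13=>grp=5,rB=1  c:2=>tig=1,lo=0
L=5*4+1=21  i=1*2+0=2

21,2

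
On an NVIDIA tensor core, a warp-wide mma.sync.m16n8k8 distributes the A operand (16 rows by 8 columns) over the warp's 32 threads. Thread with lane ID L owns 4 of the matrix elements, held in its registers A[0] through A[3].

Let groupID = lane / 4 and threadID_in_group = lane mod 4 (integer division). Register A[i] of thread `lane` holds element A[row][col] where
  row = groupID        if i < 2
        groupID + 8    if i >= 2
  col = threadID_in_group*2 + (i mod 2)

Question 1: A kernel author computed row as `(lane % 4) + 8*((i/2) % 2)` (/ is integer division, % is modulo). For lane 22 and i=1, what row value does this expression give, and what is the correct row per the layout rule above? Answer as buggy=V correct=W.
buggy=2 correct=5

`(lane % 4) + 8*((i/2) % 2)`[22,1]->2
lane 22->22/4=5, 22 mod 4=2
i=1  r:5+0->5  c:2·2+1->5
row: 2 vs 5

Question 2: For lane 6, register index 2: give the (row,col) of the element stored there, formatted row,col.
9,4

L=6=>grp=6>>2=1, tig=6&3=2
[2]=>row 1+8=9  col 2·2+0=4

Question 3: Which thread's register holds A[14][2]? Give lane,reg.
r=14->g=6,rb=1  c=2->t=1,b0=0
L=6*4+1=25  i=1*2+0=2

25,2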